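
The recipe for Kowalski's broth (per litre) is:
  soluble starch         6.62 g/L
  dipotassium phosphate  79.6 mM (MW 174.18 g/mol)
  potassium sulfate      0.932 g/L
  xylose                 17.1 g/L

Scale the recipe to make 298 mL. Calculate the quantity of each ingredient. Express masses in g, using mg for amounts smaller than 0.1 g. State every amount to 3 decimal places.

Working volume: 298 mL = 0.298 L.
soluble starch: 6.62 g/L × 0.298 L = 1.973 g
dipotassium phosphate: 79.6 mmol/L × 174.18 g/mol × 0.298 L ÷ 1000 = 4.132 g
potassium sulfate: 0.932 g/L × 0.298 L = 0.278 g
xylose: 17.1 g/L × 0.298 L = 5.096 g

soluble starch 1.973 g; dipotassium phosphate 4.132 g; potassium sulfate 0.278 g; xylose 5.096 g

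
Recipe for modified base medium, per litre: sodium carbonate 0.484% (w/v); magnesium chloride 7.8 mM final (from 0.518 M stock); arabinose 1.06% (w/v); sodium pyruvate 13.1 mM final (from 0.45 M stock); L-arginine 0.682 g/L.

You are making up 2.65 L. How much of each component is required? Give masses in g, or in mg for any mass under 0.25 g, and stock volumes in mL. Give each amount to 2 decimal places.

Scale factor relative to 1 L: 2.65.
sodium carbonate: 0.484 g per 100 mL × 2650 mL ÷ 100 = 12.83 g
magnesium chloride: C1V1 = C2V2 → 7.8 mM × 2650 mL ÷ 518 mM = 39.90 mL
arabinose: 1.06% w/v = 10.6 g/L → 10.6 × 2.65 L = 28.09 g
sodium pyruvate: dilute stock: 13.1 mM × 2650 mL ÷ 450 mM = 77.14 mL
L-arginine: 0.682 g/L × 2.65 L = 1.81 g

sodium carbonate 12.83 g; magnesium chloride 39.90 mL; arabinose 28.09 g; sodium pyruvate 77.14 mL; L-arginine 1.81 g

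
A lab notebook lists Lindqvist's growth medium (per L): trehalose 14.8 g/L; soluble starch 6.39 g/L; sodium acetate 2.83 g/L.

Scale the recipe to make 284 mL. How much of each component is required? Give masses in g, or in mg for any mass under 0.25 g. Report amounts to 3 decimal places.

trehalose 4.203 g; soluble starch 1.815 g; sodium acetate 0.804 g

Working volume: 284 mL = 0.284 L.
trehalose: 14.8 g/L × 0.284 L = 4.203 g
soluble starch: 6.39 g/L × 0.284 L = 1.815 g
sodium acetate: 2.83 g/L × 0.284 L = 0.804 g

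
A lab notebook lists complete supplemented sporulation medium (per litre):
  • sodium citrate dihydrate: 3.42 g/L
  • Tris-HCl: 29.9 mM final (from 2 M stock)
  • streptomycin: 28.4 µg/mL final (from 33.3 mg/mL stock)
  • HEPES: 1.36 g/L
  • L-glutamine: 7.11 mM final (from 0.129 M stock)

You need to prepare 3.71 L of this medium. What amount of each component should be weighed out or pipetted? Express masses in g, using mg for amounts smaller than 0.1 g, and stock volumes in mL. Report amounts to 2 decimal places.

Working volume: 3.71 L.
sodium citrate dihydrate: 3.42 g/L × 3.71 L = 12.69 g
Tris-HCl: dilute stock: 29.9 mM × 3710 mL ÷ 2000 mM = 55.46 mL
streptomycin: dilute stock: 28.4 µg/mL × 3710 mL ÷ 33300 µg/mL = 3.16 mL
HEPES: 1.36 g/L × 3.71 L = 5.05 g
L-glutamine: V = C2·V2/C1 = 7.11 mM × 3710 mL ÷ 129 mM = 204.48 mL

sodium citrate dihydrate 12.69 g; Tris-HCl 55.46 mL; streptomycin 3.16 mL; HEPES 5.05 g; L-glutamine 204.48 mL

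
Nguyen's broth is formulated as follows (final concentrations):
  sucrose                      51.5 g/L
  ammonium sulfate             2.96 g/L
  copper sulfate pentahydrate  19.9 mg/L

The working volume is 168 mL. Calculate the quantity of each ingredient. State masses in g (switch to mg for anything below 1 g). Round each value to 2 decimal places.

Working volume: 168 mL = 0.168 L.
sucrose: 51.5 g/L × 0.168 L = 8.65 g
ammonium sulfate: 2.96 g/L × 0.168 L = 0.49728 g = 497.28 mg
copper sulfate pentahydrate: 19.9 mg/L × 0.168 L = 3.34 mg

sucrose 8.65 g; ammonium sulfate 497.28 mg; copper sulfate pentahydrate 3.34 mg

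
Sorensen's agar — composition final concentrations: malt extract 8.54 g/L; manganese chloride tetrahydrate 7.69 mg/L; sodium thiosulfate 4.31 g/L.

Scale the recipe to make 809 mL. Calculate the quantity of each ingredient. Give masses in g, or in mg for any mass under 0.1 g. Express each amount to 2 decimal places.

malt extract 6.91 g; manganese chloride tetrahydrate 6.22 mg; sodium thiosulfate 3.49 g

Scale factor relative to 1 L: 0.809.
malt extract: 8.54 g/L × 0.809 L = 6.91 g
manganese chloride tetrahydrate: 7.69 mg/L × 0.809 L = 6.22 mg
sodium thiosulfate: 4.31 g/L × 0.809 L = 3.49 g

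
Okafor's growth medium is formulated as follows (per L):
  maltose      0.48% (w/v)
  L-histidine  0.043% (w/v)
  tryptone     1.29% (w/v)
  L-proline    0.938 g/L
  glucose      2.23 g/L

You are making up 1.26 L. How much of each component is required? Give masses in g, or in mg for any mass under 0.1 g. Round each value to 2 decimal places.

Working volume: 1.26 L.
maltose: 0.48 g per 100 mL × 1260 mL ÷ 100 = 6.05 g
L-histidine: 0.043 g per 100 mL × 1260 mL ÷ 100 = 0.54 g
tryptone: 1.29 g per 100 mL × 1260 mL ÷ 100 = 16.25 g
L-proline: 0.938 g/L × 1.26 L = 1.18 g
glucose: 2.23 g/L × 1.26 L = 2.81 g

maltose 6.05 g; L-histidine 0.54 g; tryptone 16.25 g; L-proline 1.18 g; glucose 2.81 g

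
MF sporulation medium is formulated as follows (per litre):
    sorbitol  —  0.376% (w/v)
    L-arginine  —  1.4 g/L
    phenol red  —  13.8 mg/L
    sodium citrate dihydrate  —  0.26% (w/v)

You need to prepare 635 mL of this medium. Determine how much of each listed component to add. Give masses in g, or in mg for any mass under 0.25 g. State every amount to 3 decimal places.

sorbitol 2.388 g; L-arginine 0.889 g; phenol red 8.763 mg; sodium citrate dihydrate 1.651 g

Scale factor relative to 1 L: 0.635.
sorbitol: 0.376% w/v = 3.76 g/L → 3.76 × 0.635 L = 2.388 g
L-arginine: 1.4 g/L × 0.635 L = 0.889 g
phenol red: 13.8 mg/L × 0.635 L = 8.763 mg
sodium citrate dihydrate: 0.26 g per 100 mL × 635 mL ÷ 100 = 1.651 g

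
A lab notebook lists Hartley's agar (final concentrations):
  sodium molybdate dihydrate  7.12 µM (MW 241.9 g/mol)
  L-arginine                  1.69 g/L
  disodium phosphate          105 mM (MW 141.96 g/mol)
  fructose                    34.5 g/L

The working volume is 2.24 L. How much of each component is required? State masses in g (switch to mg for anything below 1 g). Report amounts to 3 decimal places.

sodium molybdate dihydrate 3.858 mg; L-arginine 3.786 g; disodium phosphate 33.389 g; fructose 77.280 g

Working volume: 2.24 L.
sodium molybdate dihydrate: 7.12 µmol/L × 241.9 g/mol × 2.24 L ÷ 1000 = 3.858 mg
L-arginine: 1.69 g/L × 2.24 L = 3.786 g
disodium phosphate: 105 mmol/L × 141.96 g/mol × 2.24 L ÷ 1000 = 33.389 g
fructose: 34.5 g/L × 2.24 L = 77.280 g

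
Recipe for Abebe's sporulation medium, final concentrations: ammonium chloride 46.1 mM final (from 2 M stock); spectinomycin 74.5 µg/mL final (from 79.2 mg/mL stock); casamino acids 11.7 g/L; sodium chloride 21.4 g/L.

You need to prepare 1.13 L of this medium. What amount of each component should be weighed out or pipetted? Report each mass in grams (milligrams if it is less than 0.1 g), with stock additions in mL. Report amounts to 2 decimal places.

ammonium chloride 26.05 mL; spectinomycin 1.06 mL; casamino acids 13.22 g; sodium chloride 24.18 g

Working volume: 1.13 L.
ammonium chloride: dilute stock: 46.1 mM × 1130 mL ÷ 2000 mM = 26.05 mL
spectinomycin: V = C2·V2/C1 = 74.5 µg/mL × 1130 mL ÷ 79200 µg/mL = 1.06 mL
casamino acids: 11.7 g/L × 1.13 L = 13.22 g
sodium chloride: 21.4 g/L × 1.13 L = 24.18 g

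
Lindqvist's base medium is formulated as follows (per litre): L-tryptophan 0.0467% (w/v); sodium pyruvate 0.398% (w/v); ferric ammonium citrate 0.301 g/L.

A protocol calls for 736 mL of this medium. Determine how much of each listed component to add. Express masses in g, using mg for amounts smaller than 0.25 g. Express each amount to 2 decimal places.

Target volume = 736 mL = 0.736 L.
L-tryptophan: 0.0467% w/v = 0.467 g/L → 0.467 × 0.736 L = 0.34 g
sodium pyruvate: 0.398% w/v = 3.98 g/L → 3.98 × 0.736 L = 2.93 g
ferric ammonium citrate: 0.301 g/L × 0.736 L = 0.221536 g = 221.54 mg

L-tryptophan 0.34 g; sodium pyruvate 2.93 g; ferric ammonium citrate 221.54 mg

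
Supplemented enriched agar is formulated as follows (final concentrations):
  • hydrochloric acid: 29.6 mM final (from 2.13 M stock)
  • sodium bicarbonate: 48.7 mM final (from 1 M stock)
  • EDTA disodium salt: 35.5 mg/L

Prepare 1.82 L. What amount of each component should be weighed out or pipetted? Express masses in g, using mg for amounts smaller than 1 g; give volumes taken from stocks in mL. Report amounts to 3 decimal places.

Scale factor relative to 1 L: 1.82.
hydrochloric acid: dilute stock: 29.6 mM × 1820 mL ÷ 2130 mM = 25.292 mL
sodium bicarbonate: dilute stock: 48.7 mM × 1820 mL ÷ 1000 mM = 88.634 mL
EDTA disodium salt: 35.5 mg/L × 1.82 L = 64.610 mg

hydrochloric acid 25.292 mL; sodium bicarbonate 88.634 mL; EDTA disodium salt 64.610 mg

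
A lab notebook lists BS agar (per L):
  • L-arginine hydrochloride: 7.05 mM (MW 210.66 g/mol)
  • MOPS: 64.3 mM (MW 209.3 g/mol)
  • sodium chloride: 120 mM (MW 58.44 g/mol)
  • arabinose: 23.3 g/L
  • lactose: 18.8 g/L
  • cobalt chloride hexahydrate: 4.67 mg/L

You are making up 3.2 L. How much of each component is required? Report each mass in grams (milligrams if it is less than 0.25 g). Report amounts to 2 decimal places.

Working volume: 3.2 L.
L-arginine hydrochloride: 7.05 mmol/L × 210.66 g/mol × 3.2 L ÷ 1000 = 4.75 g
MOPS: 64.3 mmol/L × 209.3 g/mol × 3.2 L ÷ 1000 = 43.07 g
sodium chloride: 120 mmol/L × 58.44 g/mol × 3.2 L ÷ 1000 = 22.44 g
arabinose: 23.3 g/L × 3.2 L = 74.56 g
lactose: 18.8 g/L × 3.2 L = 60.16 g
cobalt chloride hexahydrate: 4.67 mg/L × 3.2 L = 14.94 mg

L-arginine hydrochloride 4.75 g; MOPS 43.07 g; sodium chloride 22.44 g; arabinose 74.56 g; lactose 60.16 g; cobalt chloride hexahydrate 14.94 mg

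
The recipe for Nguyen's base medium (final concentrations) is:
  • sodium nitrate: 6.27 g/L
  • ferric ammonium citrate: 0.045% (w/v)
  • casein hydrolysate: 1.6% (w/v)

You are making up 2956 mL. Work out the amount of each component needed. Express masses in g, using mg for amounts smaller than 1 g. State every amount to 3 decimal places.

sodium nitrate 18.534 g; ferric ammonium citrate 1.330 g; casein hydrolysate 47.296 g

Target volume = 2956 mL = 2.956 L.
sodium nitrate: 6.27 g/L × 2.956 L = 18.534 g
ferric ammonium citrate: 0.045 g per 100 mL × 2956 mL ÷ 100 = 1.330 g
casein hydrolysate: 1.6% w/v = 16 g/L → 16 × 2.956 L = 47.296 g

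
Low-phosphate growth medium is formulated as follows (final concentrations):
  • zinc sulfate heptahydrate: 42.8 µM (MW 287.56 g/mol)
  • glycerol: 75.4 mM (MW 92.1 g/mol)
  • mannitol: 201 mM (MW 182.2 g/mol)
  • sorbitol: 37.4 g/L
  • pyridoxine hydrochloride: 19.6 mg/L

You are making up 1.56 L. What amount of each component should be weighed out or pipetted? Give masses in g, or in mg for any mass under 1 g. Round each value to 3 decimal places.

Working volume: 1.56 L.
zinc sulfate heptahydrate: 42.8 µmol/L × 287.56 g/mol × 1.56 L ÷ 1000 = 19.200 mg
glycerol: 75.4 mmol/L × 92.1 g/mol × 1.56 L ÷ 1000 = 10.833 g
mannitol: 201 mmol/L × 182.2 g/mol × 1.56 L ÷ 1000 = 57.131 g
sorbitol: 37.4 g/L × 1.56 L = 58.344 g
pyridoxine hydrochloride: 19.6 mg/L × 1.56 L = 30.576 mg

zinc sulfate heptahydrate 19.200 mg; glycerol 10.833 g; mannitol 57.131 g; sorbitol 58.344 g; pyridoxine hydrochloride 30.576 mg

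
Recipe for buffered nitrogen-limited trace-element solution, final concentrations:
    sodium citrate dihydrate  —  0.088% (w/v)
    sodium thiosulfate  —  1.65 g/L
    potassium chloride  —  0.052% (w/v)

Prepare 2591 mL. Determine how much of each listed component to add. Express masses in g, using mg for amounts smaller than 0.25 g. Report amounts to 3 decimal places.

sodium citrate dihydrate 2.280 g; sodium thiosulfate 4.275 g; potassium chloride 1.347 g

Scale factor relative to 1 L: 2.591.
sodium citrate dihydrate: 0.088 g per 100 mL × 2591 mL ÷ 100 = 2.280 g
sodium thiosulfate: 1.65 g/L × 2.591 L = 4.275 g
potassium chloride: 0.052 g per 100 mL × 2591 mL ÷ 100 = 1.347 g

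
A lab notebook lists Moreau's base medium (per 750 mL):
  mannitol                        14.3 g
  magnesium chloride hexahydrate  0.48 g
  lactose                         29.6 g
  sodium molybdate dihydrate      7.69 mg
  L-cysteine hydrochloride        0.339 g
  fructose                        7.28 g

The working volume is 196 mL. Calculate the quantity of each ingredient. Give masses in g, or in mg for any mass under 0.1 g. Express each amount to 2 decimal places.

mannitol 3.74 g; magnesium chloride hexahydrate 0.13 g; lactose 7.74 g; sodium molybdate dihydrate 2.01 mg; L-cysteine hydrochloride 88.59 mg; fructose 1.90 g

Ratio of target to recipe volume: 196 / 750 = 0.261333.
mannitol: 14.3 g × (196 mL / 750 mL) = 3.74 g
magnesium chloride hexahydrate: 0.48 g × (196 mL / 750 mL) = 0.13 g
lactose: 29.6 g × (196 mL / 750 mL) = 7.74 g
sodium molybdate dihydrate: 7.69 mg × (196 mL / 750 mL) = 2.01 mg
L-cysteine hydrochloride: 0.339 g × (196 mL / 750 mL) = 0.088592 g = 88.59 mg
fructose: 7.28 g × (196 mL / 750 mL) = 1.90 g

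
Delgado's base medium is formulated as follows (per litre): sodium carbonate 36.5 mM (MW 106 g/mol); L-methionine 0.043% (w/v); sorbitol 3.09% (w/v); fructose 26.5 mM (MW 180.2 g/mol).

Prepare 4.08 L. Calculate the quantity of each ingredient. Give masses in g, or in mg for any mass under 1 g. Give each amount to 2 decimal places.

Working volume: 4.08 L.
sodium carbonate: 36.5 mmol/L × 106 g/mol × 4.08 L ÷ 1000 = 15.79 g
L-methionine: 0.043 g per 100 mL × 4080 mL ÷ 100 = 1.75 g
sorbitol: 3.09% w/v = 30.9 g/L → 30.9 × 4.08 L = 126.07 g
fructose: 26.5 mmol/L × 180.2 g/mol × 4.08 L ÷ 1000 = 19.48 g

sodium carbonate 15.79 g; L-methionine 1.75 g; sorbitol 126.07 g; fructose 19.48 g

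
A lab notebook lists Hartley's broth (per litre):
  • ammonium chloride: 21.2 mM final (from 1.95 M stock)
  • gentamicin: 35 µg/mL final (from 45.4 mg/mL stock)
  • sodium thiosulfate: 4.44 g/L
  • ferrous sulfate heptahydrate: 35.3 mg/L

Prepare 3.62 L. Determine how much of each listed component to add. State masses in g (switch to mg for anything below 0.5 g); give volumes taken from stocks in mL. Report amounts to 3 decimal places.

Working volume: 3.62 L.
ammonium chloride: C1V1 = C2V2 → 21.2 mM × 3620 mL ÷ 1950 mM = 39.356 mL
gentamicin: dilute stock: 35 µg/mL × 3620 mL ÷ 45400 µg/mL = 2.791 mL
sodium thiosulfate: 4.44 g/L × 3.62 L = 16.073 g
ferrous sulfate heptahydrate: 35.3 mg/L × 3.62 L = 127.786 mg

ammonium chloride 39.356 mL; gentamicin 2.791 mL; sodium thiosulfate 16.073 g; ferrous sulfate heptahydrate 127.786 mg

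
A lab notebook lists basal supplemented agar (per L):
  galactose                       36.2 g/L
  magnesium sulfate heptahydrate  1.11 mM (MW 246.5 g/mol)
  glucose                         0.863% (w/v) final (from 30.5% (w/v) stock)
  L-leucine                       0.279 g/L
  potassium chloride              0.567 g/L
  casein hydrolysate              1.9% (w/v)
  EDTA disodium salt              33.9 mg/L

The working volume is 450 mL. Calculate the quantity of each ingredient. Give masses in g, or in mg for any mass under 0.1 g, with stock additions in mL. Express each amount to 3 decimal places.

galactose 16.290 g; magnesium sulfate heptahydrate 0.123 g; glucose 12.733 mL; L-leucine 0.126 g; potassium chloride 0.255 g; casein hydrolysate 8.550 g; EDTA disodium salt 15.255 mg

Working volume: 450 mL = 0.45 L.
galactose: 36.2 g/L × 0.45 L = 16.290 g
magnesium sulfate heptahydrate: 1.11 mmol/L × 246.5 g/mol × 0.45 L ÷ 1000 = 0.123 g
glucose: V = C2·V2/C1 = 0.863% ÷ 30.5% × 450 mL = 12.733 mL
L-leucine: 0.279 g/L × 0.45 L = 0.126 g
potassium chloride: 0.567 g/L × 0.45 L = 0.255 g
casein hydrolysate: 1.9% w/v = 19 g/L → 19 × 0.45 L = 8.550 g
EDTA disodium salt: 33.9 mg/L × 0.45 L = 15.255 mg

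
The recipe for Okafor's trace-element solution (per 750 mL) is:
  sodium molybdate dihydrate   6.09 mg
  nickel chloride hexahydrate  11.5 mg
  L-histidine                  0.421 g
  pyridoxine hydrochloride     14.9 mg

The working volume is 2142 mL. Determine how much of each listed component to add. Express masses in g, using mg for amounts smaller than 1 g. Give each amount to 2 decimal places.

sodium molybdate dihydrate 17.39 mg; nickel chloride hexahydrate 32.84 mg; L-histidine 1.20 g; pyridoxine hydrochloride 42.55 mg

Scale factor = 2142 mL / 750 mL = 2.856.
sodium molybdate dihydrate: 6.09 mg × (2142 mL / 750 mL) = 17.39 mg
nickel chloride hexahydrate: 11.5 mg × (2142 mL / 750 mL) = 32.84 mg
L-histidine: 0.421 g × (2142 mL / 750 mL) = 1.20 g
pyridoxine hydrochloride: 14.9 mg × (2142 mL / 750 mL) = 42.55 mg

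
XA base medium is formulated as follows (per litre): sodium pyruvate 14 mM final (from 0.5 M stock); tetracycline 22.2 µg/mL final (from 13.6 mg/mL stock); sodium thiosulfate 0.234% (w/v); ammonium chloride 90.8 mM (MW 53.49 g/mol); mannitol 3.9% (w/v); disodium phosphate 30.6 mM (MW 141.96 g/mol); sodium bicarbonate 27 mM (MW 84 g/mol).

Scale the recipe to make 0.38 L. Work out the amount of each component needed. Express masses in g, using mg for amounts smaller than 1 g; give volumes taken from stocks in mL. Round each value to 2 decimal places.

Scale factor relative to 1 L: 0.38.
sodium pyruvate: C1V1 = C2V2 → 14 mM × 380 mL ÷ 500 mM = 10.64 mL
tetracycline: C1V1 = C2V2 → 22.2 µg/mL × 380 mL ÷ 13600 µg/mL = 0.62 mL
sodium thiosulfate: 0.234 g per 100 mL × 380 mL ÷ 100 = 0.8892 g = 889.20 mg
ammonium chloride: 90.8 mmol/L × 53.49 g/mol × 0.38 L ÷ 1000 = 1.85 g
mannitol: 3.9% w/v = 39 g/L → 39 × 0.38 L = 14.82 g
disodium phosphate: 30.6 mmol/L × 141.96 g/mol × 0.38 L ÷ 1000 = 1.65 g
sodium bicarbonate: 27 mmol/L × 84 mg/mmol × 0.38 L = 861.84 mg

sodium pyruvate 10.64 mL; tetracycline 0.62 mL; sodium thiosulfate 889.20 mg; ammonium chloride 1.85 g; mannitol 14.82 g; disodium phosphate 1.65 g; sodium bicarbonate 861.84 mg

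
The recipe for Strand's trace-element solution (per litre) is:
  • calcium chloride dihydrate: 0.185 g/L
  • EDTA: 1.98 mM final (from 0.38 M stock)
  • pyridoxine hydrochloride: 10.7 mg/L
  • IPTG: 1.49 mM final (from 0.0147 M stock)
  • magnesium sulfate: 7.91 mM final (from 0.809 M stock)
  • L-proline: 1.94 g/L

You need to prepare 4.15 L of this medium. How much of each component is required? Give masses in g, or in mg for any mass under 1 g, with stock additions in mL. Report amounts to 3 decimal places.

Working volume: 4.15 L.
calcium chloride dihydrate: 0.185 g/L × 4.15 L = 0.76775 g = 767.750 mg
EDTA: V = C2·V2/C1 = 1.98 mM × 4150 mL ÷ 380 mM = 21.624 mL
pyridoxine hydrochloride: 10.7 mg/L × 4.15 L = 44.405 mg
IPTG: V = C2·V2/C1 = 1.49 mM × 4150 mL ÷ 14.7 mM = 420.646 mL
magnesium sulfate: C1V1 = C2V2 → 7.91 mM × 4150 mL ÷ 809 mM = 40.577 mL
L-proline: 1.94 g/L × 4.15 L = 8.051 g

calcium chloride dihydrate 767.750 mg; EDTA 21.624 mL; pyridoxine hydrochloride 44.405 mg; IPTG 420.646 mL; magnesium sulfate 40.577 mL; L-proline 8.051 g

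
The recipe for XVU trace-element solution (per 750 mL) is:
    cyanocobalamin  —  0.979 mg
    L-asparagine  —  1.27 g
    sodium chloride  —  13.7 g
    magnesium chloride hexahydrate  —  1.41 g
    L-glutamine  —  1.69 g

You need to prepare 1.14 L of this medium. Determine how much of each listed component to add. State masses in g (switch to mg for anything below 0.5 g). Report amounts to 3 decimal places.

Scale factor = 1140 mL / 750 mL = 1.52.
cyanocobalamin: 0.979 mg × (1140 mL / 750 mL) = 1.488 mg
L-asparagine: 1.27 g × (1140 mL / 750 mL) = 1.930 g
sodium chloride: 13.7 g × (1140 mL / 750 mL) = 20.824 g
magnesium chloride hexahydrate: 1.41 g × (1140 mL / 750 mL) = 2.143 g
L-glutamine: 1.69 g × (1140 mL / 750 mL) = 2.569 g

cyanocobalamin 1.488 mg; L-asparagine 1.930 g; sodium chloride 20.824 g; magnesium chloride hexahydrate 2.143 g; L-glutamine 2.569 g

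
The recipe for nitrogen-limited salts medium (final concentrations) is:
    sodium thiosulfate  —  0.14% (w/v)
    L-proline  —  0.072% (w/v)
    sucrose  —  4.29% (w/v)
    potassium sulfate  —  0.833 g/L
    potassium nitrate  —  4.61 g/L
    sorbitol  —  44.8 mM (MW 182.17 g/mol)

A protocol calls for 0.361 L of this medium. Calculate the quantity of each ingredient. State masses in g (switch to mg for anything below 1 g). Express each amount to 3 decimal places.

Working volume: 0.361 L.
sodium thiosulfate: 0.14 g per 100 mL × 361 mL ÷ 100 = 0.5054 g = 505.400 mg
L-proline: 0.072% w/v = 0.72 g/L → 0.72 × 0.361 L = 0.25992 g = 259.920 mg
sucrose: 4.29 g per 100 mL × 361 mL ÷ 100 = 15.487 g
potassium sulfate: 0.833 g/L × 0.361 L = 0.300713 g = 300.713 mg
potassium nitrate: 4.61 g/L × 0.361 L = 1.664 g
sorbitol: 44.8 mmol/L × 182.17 g/mol × 0.361 L ÷ 1000 = 2.946 g

sodium thiosulfate 505.400 mg; L-proline 259.920 mg; sucrose 15.487 g; potassium sulfate 300.713 mg; potassium nitrate 1.664 g; sorbitol 2.946 g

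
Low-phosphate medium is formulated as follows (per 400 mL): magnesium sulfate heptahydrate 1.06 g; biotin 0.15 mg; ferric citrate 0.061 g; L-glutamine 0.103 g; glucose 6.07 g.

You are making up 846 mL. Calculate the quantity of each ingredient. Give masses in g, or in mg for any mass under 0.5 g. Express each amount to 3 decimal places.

Ratio of target to recipe volume: 846 / 400 = 2.115.
magnesium sulfate heptahydrate: 1.06 g × (846 mL / 400 mL) = 2.242 g
biotin: 0.15 mg × (846 mL / 400 mL) = 0.317 mg
ferric citrate: 0.061 g × (846 mL / 400 mL) = 0.129015 g = 129.015 mg
L-glutamine: 0.103 g × (846 mL / 400 mL) = 0.217845 g = 217.845 mg
glucose: 6.07 g × (846 mL / 400 mL) = 12.838 g

magnesium sulfate heptahydrate 2.242 g; biotin 0.317 mg; ferric citrate 129.015 mg; L-glutamine 217.845 mg; glucose 12.838 g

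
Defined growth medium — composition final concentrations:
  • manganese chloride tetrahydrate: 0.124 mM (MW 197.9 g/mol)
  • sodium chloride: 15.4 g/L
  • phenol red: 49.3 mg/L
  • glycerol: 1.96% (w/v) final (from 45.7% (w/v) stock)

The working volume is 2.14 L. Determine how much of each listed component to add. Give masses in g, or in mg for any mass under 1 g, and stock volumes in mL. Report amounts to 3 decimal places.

manganese chloride tetrahydrate 52.515 mg; sodium chloride 32.956 g; phenol red 105.502 mg; glycerol 91.781 mL

Working volume: 2.14 L.
manganese chloride tetrahydrate: 0.124 mmol/L × 197.9 mg/mmol × 2.14 L = 52.515 mg
sodium chloride: 15.4 g/L × 2.14 L = 32.956 g
phenol red: 49.3 mg/L × 2.14 L = 105.502 mg
glycerol: dilute stock: 1.96% ÷ 45.7% × 2140 mL = 91.781 mL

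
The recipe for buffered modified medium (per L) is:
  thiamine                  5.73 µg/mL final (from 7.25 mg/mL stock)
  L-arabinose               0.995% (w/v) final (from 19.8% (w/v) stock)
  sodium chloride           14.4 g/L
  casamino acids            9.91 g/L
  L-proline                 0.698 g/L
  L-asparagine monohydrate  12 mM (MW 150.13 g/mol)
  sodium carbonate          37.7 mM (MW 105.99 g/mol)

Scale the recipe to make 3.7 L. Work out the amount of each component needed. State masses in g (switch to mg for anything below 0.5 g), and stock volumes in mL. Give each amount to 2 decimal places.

Working volume: 3.7 L.
thiamine: C1V1 = C2V2 → 5.73 µg/mL × 3700 mL ÷ 7250 µg/mL = 2.92 mL
L-arabinose: V = C2·V2/C1 = 0.995% ÷ 19.8% × 3700 mL = 185.93 mL
sodium chloride: 14.4 g/L × 3.7 L = 53.28 g
casamino acids: 9.91 g/L × 3.7 L = 36.67 g
L-proline: 0.698 g/L × 3.7 L = 2.58 g
L-asparagine monohydrate: 12 mmol/L × 150.13 g/mol × 3.7 L ÷ 1000 = 6.67 g
sodium carbonate: 37.7 mmol/L × 105.99 g/mol × 3.7 L ÷ 1000 = 14.78 g

thiamine 2.92 mL; L-arabinose 185.93 mL; sodium chloride 53.28 g; casamino acids 36.67 g; L-proline 2.58 g; L-asparagine monohydrate 6.67 g; sodium carbonate 14.78 g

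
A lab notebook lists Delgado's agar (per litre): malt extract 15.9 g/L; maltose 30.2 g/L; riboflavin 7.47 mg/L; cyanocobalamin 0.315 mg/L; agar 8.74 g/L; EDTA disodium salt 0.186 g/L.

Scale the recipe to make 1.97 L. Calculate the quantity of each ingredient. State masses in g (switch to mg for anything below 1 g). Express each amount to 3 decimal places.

malt extract 31.323 g; maltose 59.494 g; riboflavin 14.716 mg; cyanocobalamin 0.621 mg; agar 17.218 g; EDTA disodium salt 366.420 mg

Scale factor relative to 1 L: 1.97.
malt extract: 15.9 g/L × 1.97 L = 31.323 g
maltose: 30.2 g/L × 1.97 L = 59.494 g
riboflavin: 7.47 mg/L × 1.97 L = 14.716 mg
cyanocobalamin: 0.315 mg/L × 1.97 L = 0.621 mg
agar: 8.74 g/L × 1.97 L = 17.218 g
EDTA disodium salt: 0.186 g/L × 1.97 L = 0.36642 g = 366.420 mg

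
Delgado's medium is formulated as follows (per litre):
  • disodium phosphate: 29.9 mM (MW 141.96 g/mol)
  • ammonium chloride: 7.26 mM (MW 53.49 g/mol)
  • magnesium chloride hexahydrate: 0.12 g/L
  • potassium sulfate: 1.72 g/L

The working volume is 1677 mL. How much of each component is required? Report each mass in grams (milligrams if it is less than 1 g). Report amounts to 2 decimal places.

disodium phosphate 7.12 g; ammonium chloride 651.24 mg; magnesium chloride hexahydrate 201.24 mg; potassium sulfate 2.88 g

Scale factor relative to 1 L: 1.677.
disodium phosphate: 29.9 mmol/L × 141.96 g/mol × 1.677 L ÷ 1000 = 7.12 g
ammonium chloride: 7.26 mmol/L × 53.49 mg/mmol × 1.677 L = 651.24 mg
magnesium chloride hexahydrate: 0.12 g/L × 1.677 L = 0.20124 g = 201.24 mg
potassium sulfate: 1.72 g/L × 1.677 L = 2.88 g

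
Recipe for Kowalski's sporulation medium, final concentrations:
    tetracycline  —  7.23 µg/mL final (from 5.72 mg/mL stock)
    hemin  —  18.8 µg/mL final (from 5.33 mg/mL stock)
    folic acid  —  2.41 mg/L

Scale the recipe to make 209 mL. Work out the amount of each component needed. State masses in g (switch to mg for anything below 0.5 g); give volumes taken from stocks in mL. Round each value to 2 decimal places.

Scale factor relative to 1 L: 0.209.
tetracycline: V = C2·V2/C1 = 7.23 µg/mL × 209 mL ÷ 5720 µg/mL = 0.26 mL
hemin: C1V1 = C2V2 → 18.8 µg/mL × 209 mL ÷ 5330 µg/mL = 0.74 mL
folic acid: 2.41 mg/L × 0.209 L = 0.50 mg

tetracycline 0.26 mL; hemin 0.74 mL; folic acid 0.50 mg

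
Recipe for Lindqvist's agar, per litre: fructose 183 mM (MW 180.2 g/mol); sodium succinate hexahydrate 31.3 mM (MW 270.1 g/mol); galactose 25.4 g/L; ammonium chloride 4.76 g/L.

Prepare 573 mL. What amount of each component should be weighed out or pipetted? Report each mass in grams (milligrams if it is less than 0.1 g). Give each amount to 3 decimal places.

Scale factor relative to 1 L: 0.573.
fructose: 183 mmol/L × 180.2 g/mol × 0.573 L ÷ 1000 = 18.896 g
sodium succinate hexahydrate: 31.3 mmol/L × 270.1 g/mol × 0.573 L ÷ 1000 = 4.844 g
galactose: 25.4 g/L × 0.573 L = 14.554 g
ammonium chloride: 4.76 g/L × 0.573 L = 2.727 g

fructose 18.896 g; sodium succinate hexahydrate 4.844 g; galactose 14.554 g; ammonium chloride 2.727 g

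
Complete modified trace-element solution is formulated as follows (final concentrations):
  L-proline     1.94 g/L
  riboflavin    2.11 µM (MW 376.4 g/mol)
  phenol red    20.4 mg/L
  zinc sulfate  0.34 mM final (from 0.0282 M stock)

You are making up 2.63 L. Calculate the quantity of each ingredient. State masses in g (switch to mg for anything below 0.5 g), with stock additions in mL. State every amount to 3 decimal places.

Working volume: 2.63 L.
L-proline: 1.94 g/L × 2.63 L = 5.102 g
riboflavin: 2.11 µmol/L × 376.4 g/mol × 2.63 L ÷ 1000 = 2.089 mg
phenol red: 20.4 mg/L × 2.63 L = 53.652 mg
zinc sulfate: dilute stock: 0.34 mM × 2630 mL ÷ 28.2 mM = 31.709 mL

L-proline 5.102 g; riboflavin 2.089 mg; phenol red 53.652 mg; zinc sulfate 31.709 mL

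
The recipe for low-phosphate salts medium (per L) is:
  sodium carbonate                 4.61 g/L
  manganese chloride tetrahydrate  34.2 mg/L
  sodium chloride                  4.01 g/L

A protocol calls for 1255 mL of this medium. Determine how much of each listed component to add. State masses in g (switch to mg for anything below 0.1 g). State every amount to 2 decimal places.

sodium carbonate 5.79 g; manganese chloride tetrahydrate 42.92 mg; sodium chloride 5.03 g

Target volume = 1255 mL = 1.255 L.
sodium carbonate: 4.61 g/L × 1.255 L = 5.79 g
manganese chloride tetrahydrate: 34.2 mg/L × 1.255 L = 42.92 mg
sodium chloride: 4.01 g/L × 1.255 L = 5.03 g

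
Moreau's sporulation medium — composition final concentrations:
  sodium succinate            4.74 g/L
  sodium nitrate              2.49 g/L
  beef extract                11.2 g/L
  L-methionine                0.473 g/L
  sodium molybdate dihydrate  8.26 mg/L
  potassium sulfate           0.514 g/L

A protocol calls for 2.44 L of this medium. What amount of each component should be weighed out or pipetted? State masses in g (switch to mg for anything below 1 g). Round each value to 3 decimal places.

Working volume: 2.44 L.
sodium succinate: 4.74 g/L × 2.44 L = 11.566 g
sodium nitrate: 2.49 g/L × 2.44 L = 6.076 g
beef extract: 11.2 g/L × 2.44 L = 27.328 g
L-methionine: 0.473 g/L × 2.44 L = 1.154 g
sodium molybdate dihydrate: 8.26 mg/L × 2.44 L = 20.154 mg
potassium sulfate: 0.514 g/L × 2.44 L = 1.254 g

sodium succinate 11.566 g; sodium nitrate 6.076 g; beef extract 27.328 g; L-methionine 1.154 g; sodium molybdate dihydrate 20.154 mg; potassium sulfate 1.254 g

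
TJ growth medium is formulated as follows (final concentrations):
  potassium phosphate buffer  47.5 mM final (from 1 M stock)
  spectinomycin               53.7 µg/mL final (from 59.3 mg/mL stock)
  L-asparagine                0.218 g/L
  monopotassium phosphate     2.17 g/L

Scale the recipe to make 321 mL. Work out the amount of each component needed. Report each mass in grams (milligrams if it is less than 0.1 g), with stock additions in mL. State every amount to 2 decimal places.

potassium phosphate buffer 15.25 mL; spectinomycin 0.29 mL; L-asparagine 69.98 mg; monopotassium phosphate 0.70 g

Target volume = 321 mL = 0.321 L.
potassium phosphate buffer: V = C2·V2/C1 = 47.5 mM × 321 mL ÷ 1000 mM = 15.25 mL
spectinomycin: dilute stock: 53.7 µg/mL × 321 mL ÷ 59300 µg/mL = 0.29 mL
L-asparagine: 0.218 g/L × 0.321 L = 0.069978 g = 69.98 mg
monopotassium phosphate: 2.17 g/L × 0.321 L = 0.70 g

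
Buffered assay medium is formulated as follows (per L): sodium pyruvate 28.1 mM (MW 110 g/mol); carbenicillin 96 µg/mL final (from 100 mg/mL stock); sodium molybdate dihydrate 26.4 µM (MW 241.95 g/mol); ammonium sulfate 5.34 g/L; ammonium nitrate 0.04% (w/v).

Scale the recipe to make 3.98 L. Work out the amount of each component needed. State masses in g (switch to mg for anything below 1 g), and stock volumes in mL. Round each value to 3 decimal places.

Working volume: 3.98 L.
sodium pyruvate: 28.1 mmol/L × 110 g/mol × 3.98 L ÷ 1000 = 12.302 g
carbenicillin: V = C2·V2/C1 = 96 µg/mL × 3980 mL ÷ 100000 µg/mL = 3.821 mL
sodium molybdate dihydrate: 26.4 µmol/L × 241.95 g/mol × 3.98 L ÷ 1000 = 25.422 mg
ammonium sulfate: 5.34 g/L × 3.98 L = 21.253 g
ammonium nitrate: 0.04% w/v = 0.4 g/L → 0.4 × 3.98 L = 1.592 g

sodium pyruvate 12.302 g; carbenicillin 3.821 mL; sodium molybdate dihydrate 25.422 mg; ammonium sulfate 21.253 g; ammonium nitrate 1.592 g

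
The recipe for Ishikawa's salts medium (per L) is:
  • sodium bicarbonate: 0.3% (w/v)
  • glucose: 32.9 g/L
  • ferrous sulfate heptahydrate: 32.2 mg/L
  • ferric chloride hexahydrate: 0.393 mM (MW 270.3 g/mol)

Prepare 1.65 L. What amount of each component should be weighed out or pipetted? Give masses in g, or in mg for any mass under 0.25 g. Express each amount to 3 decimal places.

Scale factor relative to 1 L: 1.65.
sodium bicarbonate: 0.3 g per 100 mL × 1650 mL ÷ 100 = 4.950 g
glucose: 32.9 g/L × 1.65 L = 54.285 g
ferrous sulfate heptahydrate: 32.2 mg/L × 1.65 L = 53.130 mg
ferric chloride hexahydrate: 0.393 mmol/L × 270.3 mg/mmol × 1.65 L = 175.276 mg

sodium bicarbonate 4.950 g; glucose 54.285 g; ferrous sulfate heptahydrate 53.130 mg; ferric chloride hexahydrate 175.276 mg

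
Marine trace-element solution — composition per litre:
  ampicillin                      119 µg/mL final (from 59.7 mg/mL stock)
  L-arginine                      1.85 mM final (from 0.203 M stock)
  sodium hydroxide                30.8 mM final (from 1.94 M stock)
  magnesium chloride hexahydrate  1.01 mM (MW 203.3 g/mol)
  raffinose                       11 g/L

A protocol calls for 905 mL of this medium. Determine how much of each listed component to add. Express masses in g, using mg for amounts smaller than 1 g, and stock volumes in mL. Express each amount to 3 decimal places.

Scale factor relative to 1 L: 0.905.
ampicillin: dilute stock: 119 µg/mL × 905 mL ÷ 59700 µg/mL = 1.804 mL
L-arginine: V = C2·V2/C1 = 1.85 mM × 905 mL ÷ 203 mM = 8.248 mL
sodium hydroxide: V = C2·V2/C1 = 30.8 mM × 905 mL ÷ 1940 mM = 14.368 mL
magnesium chloride hexahydrate: 1.01 mmol/L × 203.3 mg/mmol × 0.905 L = 185.826 mg
raffinose: 11 g/L × 0.905 L = 9.955 g

ampicillin 1.804 mL; L-arginine 8.248 mL; sodium hydroxide 14.368 mL; magnesium chloride hexahydrate 185.826 mg; raffinose 9.955 g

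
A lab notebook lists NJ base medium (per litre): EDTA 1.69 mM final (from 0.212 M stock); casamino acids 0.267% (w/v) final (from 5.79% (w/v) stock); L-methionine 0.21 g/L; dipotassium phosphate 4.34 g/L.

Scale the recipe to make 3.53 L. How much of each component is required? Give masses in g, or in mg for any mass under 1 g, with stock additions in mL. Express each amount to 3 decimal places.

EDTA 28.140 mL; casamino acids 162.782 mL; L-methionine 741.300 mg; dipotassium phosphate 15.320 g

Working volume: 3.53 L.
EDTA: C1V1 = C2V2 → 1.69 mM × 3530 mL ÷ 212 mM = 28.140 mL
casamino acids: C1V1 = C2V2 → 0.267% ÷ 5.79% × 3530 mL = 162.782 mL
L-methionine: 0.21 g/L × 3.53 L = 0.7413 g = 741.300 mg
dipotassium phosphate: 4.34 g/L × 3.53 L = 15.320 g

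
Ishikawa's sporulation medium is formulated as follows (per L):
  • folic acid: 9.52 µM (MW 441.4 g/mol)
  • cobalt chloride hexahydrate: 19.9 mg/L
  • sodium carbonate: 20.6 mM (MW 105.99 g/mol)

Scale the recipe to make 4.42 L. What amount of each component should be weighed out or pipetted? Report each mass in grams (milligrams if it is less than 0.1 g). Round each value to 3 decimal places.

folic acid 18.573 mg; cobalt chloride hexahydrate 87.958 mg; sodium carbonate 9.651 g

Working volume: 4.42 L.
folic acid: 9.52 µmol/L × 441.4 g/mol × 4.42 L ÷ 1000 = 18.573 mg
cobalt chloride hexahydrate: 19.9 mg/L × 4.42 L = 87.958 mg
sodium carbonate: 20.6 mmol/L × 105.99 g/mol × 4.42 L ÷ 1000 = 9.651 g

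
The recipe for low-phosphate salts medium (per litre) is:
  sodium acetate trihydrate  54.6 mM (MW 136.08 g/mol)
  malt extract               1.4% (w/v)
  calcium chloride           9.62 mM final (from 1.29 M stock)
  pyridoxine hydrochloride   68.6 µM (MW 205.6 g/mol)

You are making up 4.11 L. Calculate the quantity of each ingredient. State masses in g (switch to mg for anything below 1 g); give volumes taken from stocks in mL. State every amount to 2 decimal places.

sodium acetate trihydrate 30.54 g; malt extract 57.54 g; calcium chloride 30.65 mL; pyridoxine hydrochloride 57.97 mg

Working volume: 4.11 L.
sodium acetate trihydrate: 54.6 mmol/L × 136.08 g/mol × 4.11 L ÷ 1000 = 30.54 g
malt extract: 1.4 g per 100 mL × 4110 mL ÷ 100 = 57.54 g
calcium chloride: dilute stock: 9.62 mM × 4110 mL ÷ 1290 mM = 30.65 mL
pyridoxine hydrochloride: 68.6 µmol/L × 205.6 g/mol × 4.11 L ÷ 1000 = 57.97 mg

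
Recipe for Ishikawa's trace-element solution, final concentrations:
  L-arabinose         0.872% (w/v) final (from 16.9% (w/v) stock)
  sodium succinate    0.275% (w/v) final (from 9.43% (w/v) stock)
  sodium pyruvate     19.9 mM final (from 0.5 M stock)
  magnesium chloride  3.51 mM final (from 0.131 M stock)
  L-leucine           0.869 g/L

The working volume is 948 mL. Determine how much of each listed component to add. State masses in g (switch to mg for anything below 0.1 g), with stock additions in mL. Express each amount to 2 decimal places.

Scale factor relative to 1 L: 0.948.
L-arabinose: V = C2·V2/C1 = 0.872% ÷ 16.9% × 948 mL = 48.91 mL
sodium succinate: dilute stock: 0.275% ÷ 9.43% × 948 mL = 27.65 mL
sodium pyruvate: C1V1 = C2V2 → 19.9 mM × 948 mL ÷ 500 mM = 37.73 mL
magnesium chloride: V = C2·V2/C1 = 3.51 mM × 948 mL ÷ 131 mM = 25.40 mL
L-leucine: 0.869 g/L × 0.948 L = 0.82 g

L-arabinose 48.91 mL; sodium succinate 27.65 mL; sodium pyruvate 37.73 mL; magnesium chloride 25.40 mL; L-leucine 0.82 g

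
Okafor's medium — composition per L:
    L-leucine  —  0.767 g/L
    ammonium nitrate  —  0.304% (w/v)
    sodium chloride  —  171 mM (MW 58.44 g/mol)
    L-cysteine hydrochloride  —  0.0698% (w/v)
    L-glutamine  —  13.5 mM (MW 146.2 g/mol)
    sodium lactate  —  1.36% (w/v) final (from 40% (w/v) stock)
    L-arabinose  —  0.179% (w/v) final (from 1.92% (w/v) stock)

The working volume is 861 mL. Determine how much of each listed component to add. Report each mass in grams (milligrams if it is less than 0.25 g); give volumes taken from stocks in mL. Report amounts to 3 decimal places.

Working volume: 861 mL = 0.861 L.
L-leucine: 0.767 g/L × 0.861 L = 0.660 g
ammonium nitrate: 0.304 g per 100 mL × 861 mL ÷ 100 = 2.617 g
sodium chloride: 171 mmol/L × 58.44 g/mol × 0.861 L ÷ 1000 = 8.604 g
L-cysteine hydrochloride: 0.0698 g per 100 mL × 861 mL ÷ 100 = 0.601 g
L-glutamine: 13.5 mmol/L × 146.2 g/mol × 0.861 L ÷ 1000 = 1.699 g
sodium lactate: dilute stock: 1.36% ÷ 40% × 861 mL = 29.274 mL
L-arabinose: C1V1 = C2V2 → 0.179% ÷ 1.92% × 861 mL = 80.270 mL

L-leucine 0.660 g; ammonium nitrate 2.617 g; sodium chloride 8.604 g; L-cysteine hydrochloride 0.601 g; L-glutamine 1.699 g; sodium lactate 29.274 mL; L-arabinose 80.270 mL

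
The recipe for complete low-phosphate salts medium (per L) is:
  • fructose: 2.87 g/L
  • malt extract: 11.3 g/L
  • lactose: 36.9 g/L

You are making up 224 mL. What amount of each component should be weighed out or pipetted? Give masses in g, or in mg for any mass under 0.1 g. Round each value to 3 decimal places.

Target volume = 224 mL = 0.224 L.
fructose: 2.87 g/L × 0.224 L = 0.643 g
malt extract: 11.3 g/L × 0.224 L = 2.531 g
lactose: 36.9 g/L × 0.224 L = 8.266 g

fructose 0.643 g; malt extract 2.531 g; lactose 8.266 g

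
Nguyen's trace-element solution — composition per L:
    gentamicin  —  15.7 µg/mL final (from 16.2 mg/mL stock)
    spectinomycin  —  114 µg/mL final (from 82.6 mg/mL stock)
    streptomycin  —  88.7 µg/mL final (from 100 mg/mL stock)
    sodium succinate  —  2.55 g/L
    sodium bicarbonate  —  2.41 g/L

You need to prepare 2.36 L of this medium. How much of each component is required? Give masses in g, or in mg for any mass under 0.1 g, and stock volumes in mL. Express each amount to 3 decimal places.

Working volume: 2.36 L.
gentamicin: C1V1 = C2V2 → 15.7 µg/mL × 2360 mL ÷ 16200 µg/mL = 2.287 mL
spectinomycin: C1V1 = C2V2 → 114 µg/mL × 2360 mL ÷ 82600 µg/mL = 3.257 mL
streptomycin: V = C2·V2/C1 = 88.7 µg/mL × 2360 mL ÷ 100000 µg/mL = 2.093 mL
sodium succinate: 2.55 g/L × 2.36 L = 6.018 g
sodium bicarbonate: 2.41 g/L × 2.36 L = 5.688 g

gentamicin 2.287 mL; spectinomycin 3.257 mL; streptomycin 2.093 mL; sodium succinate 6.018 g; sodium bicarbonate 5.688 g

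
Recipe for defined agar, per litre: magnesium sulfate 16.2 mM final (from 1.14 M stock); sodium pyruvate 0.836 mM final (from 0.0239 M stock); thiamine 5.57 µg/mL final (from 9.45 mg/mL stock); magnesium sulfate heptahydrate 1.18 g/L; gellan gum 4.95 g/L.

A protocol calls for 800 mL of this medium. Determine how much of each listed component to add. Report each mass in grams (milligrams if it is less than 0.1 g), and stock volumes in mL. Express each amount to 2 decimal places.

Scale factor relative to 1 L: 0.8.
magnesium sulfate: dilute stock: 16.2 mM × 800 mL ÷ 1140 mM = 11.37 mL
sodium pyruvate: C1V1 = C2V2 → 0.836 mM × 800 mL ÷ 23.9 mM = 27.98 mL
thiamine: C1V1 = C2V2 → 5.57 µg/mL × 800 mL ÷ 9450 µg/mL = 0.47 mL
magnesium sulfate heptahydrate: 1.18 g/L × 0.8 L = 0.94 g
gellan gum: 4.95 g/L × 0.8 L = 3.96 g

magnesium sulfate 11.37 mL; sodium pyruvate 27.98 mL; thiamine 0.47 mL; magnesium sulfate heptahydrate 0.94 g; gellan gum 3.96 g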